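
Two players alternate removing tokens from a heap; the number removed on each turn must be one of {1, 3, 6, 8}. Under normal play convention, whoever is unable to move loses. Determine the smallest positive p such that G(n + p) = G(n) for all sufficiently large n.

9

n :  0  1  2  3  4  5  6  7  8  9 10 11 12 13 14 15 16 17 18 19
G :  0  1  0  1  0  1  2  3  2  0  1  0  1  0  1  2  3  2  0  1
G(n+9) = G(n) holds for n = 0,…,7 (a full window of length max(S) = 8), so the sequence is purely periodic with period 9.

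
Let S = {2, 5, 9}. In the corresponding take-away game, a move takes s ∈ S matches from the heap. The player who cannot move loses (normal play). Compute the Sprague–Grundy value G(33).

2

n :  0  1  2  3  4  5  6  7  8  9 10 11 12 13 14 15 16 17 18 19 20 21 22 23 24 25 26 27 28 29 30 31 32 33
G :  0  0  1  1  0  2  1  0  0  1  1  0  2  1  0  0  1  1  0  2  1  0  0  1  1  0  2  1  0  0  1  1  0  2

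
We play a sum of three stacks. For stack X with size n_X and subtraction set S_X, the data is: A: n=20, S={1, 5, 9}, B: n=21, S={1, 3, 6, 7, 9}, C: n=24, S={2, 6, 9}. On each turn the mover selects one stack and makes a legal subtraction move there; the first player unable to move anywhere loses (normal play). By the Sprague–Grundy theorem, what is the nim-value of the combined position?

1

Stack A, S = {1, 5, 9}:
n :  0  1  2  3  4  5  6  7  8  9 10 11 12 13 14 15 16 17 18 19 20
G :  0  1  0  1  0  1  0  1  0  1  0  1  0  1  0  1  0  1  0  1  0
G_A(20) = 0.
Stack B, S = {1, 3, 6, 7, 9}:
G(0) = 0
G(1) = mex{0} = 1
G(2) = mex{1} = 0
G(3) = mex{0,0} = 1
G(4) = mex{1,1} = 0
G(5) = mex{0,0} = 1
G(6) = mex{1,1,0} = 2
G(7) = mex{2,0,1,0} = 3
G(8) = mex{3,1,0,1} = 2
G(9) = mex{2,2,1,0,0} = 3
G(10) = mex{3,3,0,1,1} = 2
G(11) = mex{2,2,1,0,0} = 3
G(12) = mex{3,3,2,1,1} = 0
G(13) = mex{0,2,3,2,0} = 1
G(14) = mex{1,3,2,3,1} = 0
G(15) = mex{0,0,3,2,2} = 1
G(16) = mex{1,1,2,3,3} = 0
G(17) = mex{0,0,3,2,2} = 1
G(18) = mex{1,1,0,3,3} = 2
G(19) = mex{2,0,1,0,2} = 3
G(20) = mex{3,1,0,1,3} = 2
G(21) = mex{2,2,1,0,0} = 3
G_B(21) = 3.
Stack C, S = {2, 6, 9}:
n :  0  1  2  3  4  5  6  7  8  9 10 11 12 13 14 15 16 17 18 19 20 21 22 23 24
G :  0  0  1  1  0  0  1  1  0  2  1  3  0  2  1  0  0  1  1  0  0  1  1  0  2
G_C(24) = 2.
Combined Grundy value = 0 ⊕ 3 ⊕ 2 = 1.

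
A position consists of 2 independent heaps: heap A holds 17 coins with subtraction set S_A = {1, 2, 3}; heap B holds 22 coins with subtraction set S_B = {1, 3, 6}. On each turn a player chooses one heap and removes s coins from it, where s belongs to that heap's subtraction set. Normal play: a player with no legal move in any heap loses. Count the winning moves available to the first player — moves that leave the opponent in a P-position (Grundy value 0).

Heap A, S = {1, 2, 3}:
G(0) = 0
G(1) = mex{0} = 1
G(2) = mex{1,0} = 2
G(3) = mex{2,1,0} = 3
G(4) = mex{3,2,1} = 0
G(5) = mex{0,3,2} = 1
G(6) = mex{1,0,3} = 2
G(7) = mex{2,1,0} = 3
G(8) = mex{3,2,1} = 0
G(9) = mex{0,3,2} = 1
G(10) = mex{1,0,3} = 2
G(11) = mex{2,1,0} = 3
G(12) = mex{3,2,1} = 0
G(13) = mex{0,3,2} = 1
G(14) = mex{1,0,3} = 2
G(15) = mex{2,1,0} = 3
G(16) = mex{3,2,1} = 0
G(17) = mex{0,3,2} = 1
G_A(17) = 1.
Heap B, S = {1, 3, 6}:
n :  0  1  2  3  4  5  6  7  8  9 10 11 12 13 14 15 16 17 18 19 20 21 22
G :  0  1  0  1  0  1  2  3  2  0  1  0  1  0  1  2  3  2  0  1  0  1  0
G_B(22) = 0.
Combined Grundy value = 1 ⊕ 0 = 1.
A winning move leaves total XOR = 0, i.e. changes one component's Grundy value g to g ⊕ X where X is the current total.
Heap A: need g' = 1⊕1 = 0. Options: 17−1→G=0, 17−2→G=3, 17−3→G=2. Hits: 1.
Heap B: need g' = 0⊕1 = 1. Options: 22−1→G=1, 22−3→G=1, 22−6→G=3. Hits: 2.

3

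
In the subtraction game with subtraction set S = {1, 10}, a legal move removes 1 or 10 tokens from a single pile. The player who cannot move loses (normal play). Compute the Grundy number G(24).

0

n :  0  1  2  3  4  5  6  7  8  9 10 11 12 13 14 15 16 17 18 19 20 21 22 23 24
G :  0  1  0  1  0  1  0  1  0  1  2  0  1  0  1  0  1  0  1  0  1  2  0  1  0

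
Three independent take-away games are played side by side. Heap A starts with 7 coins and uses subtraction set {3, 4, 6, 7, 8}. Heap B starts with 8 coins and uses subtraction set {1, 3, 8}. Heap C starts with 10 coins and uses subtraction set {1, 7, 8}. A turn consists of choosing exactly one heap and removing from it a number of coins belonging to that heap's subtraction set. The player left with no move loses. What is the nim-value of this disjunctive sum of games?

2

Heap A, S = {3, 4, 6, 7, 8}:
n : 0 1 2 3 4 5 6 7
G : 0 0 0 1 1 1 2 2
G_A(7) = 2.
Heap B, S = {1, 3, 8}:
n : 0 1 2 3 4 5 6 7 8
G : 0 1 0 1 0 1 0 1 2
G_B(8) = 2.
Heap C, S = {1, 7, 8}:
n :  0  1  2  3  4  5  6  7  8  9 10
G :  0  1  0  1  0  1  0  1  2  3  2
G_C(10) = 2.
Combined Grundy value = 2 ⊕ 2 ⊕ 2 = 2.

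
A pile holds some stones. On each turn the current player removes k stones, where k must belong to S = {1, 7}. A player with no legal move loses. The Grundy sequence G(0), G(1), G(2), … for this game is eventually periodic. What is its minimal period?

2

n :  0  1  2  3  4  5  6  7  8  9 10 11 12 13 14
G :  0  1  0  1  0  1  0  1  0  1  0  1  0  1  0
G(n+2) = G(n) holds for n = 0,…,6 (a full window of length max(S) = 7), so the sequence is purely periodic with period 2.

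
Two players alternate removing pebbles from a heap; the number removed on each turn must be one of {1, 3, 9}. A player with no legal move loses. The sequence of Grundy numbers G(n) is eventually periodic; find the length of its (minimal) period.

n :  0  1  2  3  4  5  6  7  8  9 10 11 12 13 14
G :  0  1  0  1  0  1  0  1  0  1  0  1  0  1  0
G(n+2) = G(n) holds for n = 0,…,8 (a full window of length max(S) = 9), so the sequence is purely periodic with period 2.

2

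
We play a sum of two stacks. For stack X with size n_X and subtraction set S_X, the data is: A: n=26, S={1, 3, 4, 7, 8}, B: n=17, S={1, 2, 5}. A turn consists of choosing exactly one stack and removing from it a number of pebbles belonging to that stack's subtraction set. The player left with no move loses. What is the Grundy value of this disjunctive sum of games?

0

Stack A, S = {1, 3, 4, 7, 8}:
n :  0  1  2  3  4  5  6  7  8  9 10 11 12 13 14 15 16 17 18 19 20 21 22 23 24 25 26
G :  0  1  0  1  2  3  2  3  4  5  4  0  1  0  1  2  3  2  3  4  5  4  0  1  0  1  2
G_A(26) = 2.
Stack B, S = {1, 2, 5}:
n :  0  1  2  3  4  5  6  7  8  9 10 11 12 13 14 15 16 17
G :  0  1  2  0  1  2  0  1  2  0  1  2  0  1  2  0  1  2
G_B(17) = 2.
Combined Grundy value = 2 ⊕ 2 = 0.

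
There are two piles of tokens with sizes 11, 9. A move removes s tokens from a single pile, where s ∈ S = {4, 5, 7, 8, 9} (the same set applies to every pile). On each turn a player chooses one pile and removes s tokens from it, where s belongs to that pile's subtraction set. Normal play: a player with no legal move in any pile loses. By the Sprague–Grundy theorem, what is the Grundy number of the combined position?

All piles use S = {4, 5, 7, 8, 9}:
G(0) = 0
G(1) = mex{} = 0
G(2) = mex{} = 0
G(3) = mex{} = 0
G(4) = mex{0} = 1
G(5) = mex{0,0} = 1
G(6) = mex{0,0} = 1
G(7) = mex{0,0,0} = 1
G(8) = mex{1,0,0,0} = 2
G(9) = mex{1,1,0,0,0} = 2
G(10) = mex{1,1,0,0,0} = 2
G(11) = mex{1,1,1,0,0} = 2
Pile A: G(11) = 2.
Pile B: G(9) = 2.
Combined Grundy value = 2 ⊕ 2 = 0.

0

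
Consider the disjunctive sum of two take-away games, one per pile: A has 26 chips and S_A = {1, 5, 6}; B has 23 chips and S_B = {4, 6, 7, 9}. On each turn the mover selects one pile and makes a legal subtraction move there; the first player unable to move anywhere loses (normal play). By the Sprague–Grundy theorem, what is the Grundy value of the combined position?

2

Pile A, S = {1, 5, 6}:
n :  0  1  2  3  4  5  6  7  8  9 10 11 12 13 14 15 16 17 18 19 20 21 22 23 24 25 26
G :  0  1  0  1  0  1  2  3  2  3  2  0  1  0  1  0  1  2  3  2  3  2  0  1  0  1  0
G_A(26) = 0.
Pile B, S = {4, 6, 7, 9}:
G(0) = 0
G(1) = mex{} = 0
G(2) = mex{} = 0
G(3) = mex{} = 0
G(4) = mex{0} = 1
G(5) = mex{0} = 1
G(6) = mex{0,0} = 1
G(7) = mex{0,0,0} = 1
G(8) = mex{1,0,0} = 2
G(9) = mex{1,0,0,0} = 2
G(10) = mex{1,1,0,0} = 2
G(11) = mex{1,1,1,0} = 2
G(12) = mex{2,1,1,0} = 3
G(13) = mex{2,1,1,1} = 0
G(14) = mex{2,2,1,1} = 0
G(15) = mex{2,2,2,1} = 0
G(16) = mex{3,2,2,1} = 0
G(17) = mex{0,2,2,2} = 1
G(18) = mex{0,3,2,2} = 1
G(19) = mex{0,0,3,2} = 1
G(20) = mex{0,0,0,2} = 1
G(21) = mex{1,0,0,3} = 2
G(22) = mex{1,0,0,0} = 2
G(23) = mex{1,1,0,0} = 2
G_B(23) = 2.
Combined Grundy value = 0 ⊕ 2 = 2.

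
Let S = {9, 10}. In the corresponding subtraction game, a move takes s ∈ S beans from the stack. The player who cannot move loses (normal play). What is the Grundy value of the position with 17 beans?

G(0) = 0
G(1) = mex{} = 0
G(2) = mex{} = 0
G(3) = mex{} = 0
G(4) = mex{} = 0
G(5) = mex{} = 0
G(6) = mex{} = 0
G(7) = mex{} = 0
G(8) = mex{} = 0
G(9) = mex{0} = 1
G(10) = mex{0,0} = 1
G(11) = mex{0,0} = 1
G(12) = mex{0,0} = 1
G(13) = mex{0,0} = 1
G(14) = mex{0,0} = 1
G(15) = mex{0,0} = 1
G(16) = mex{0,0} = 1
G(17) = mex{0,0} = 1

1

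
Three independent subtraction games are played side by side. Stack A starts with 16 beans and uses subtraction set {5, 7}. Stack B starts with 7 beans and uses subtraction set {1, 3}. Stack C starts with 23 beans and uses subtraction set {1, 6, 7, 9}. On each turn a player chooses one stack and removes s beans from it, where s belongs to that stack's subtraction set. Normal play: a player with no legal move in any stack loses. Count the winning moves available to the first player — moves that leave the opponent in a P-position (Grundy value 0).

Stack A, S = {5, 7}:
n :  0  1  2  3  4  5  6  7  8  9 10 11 12 13 14 15 16
G :  0  0  0  0  0  1  1  1  1  1  2  2  0  0  0  0  0
G_A(16) = 0.
Stack B, S = {1, 3}:
G(0) = 0
G(1) = mex{0} = 1
G(2) = mex{1} = 0
G(3) = mex{0,0} = 1
G(4) = mex{1,1} = 0
G(5) = mex{0,0} = 1
G(6) = mex{1,1} = 0
G(7) = mex{0,0} = 1
G_B(7) = 1.
Stack C, S = {1, 6, 7, 9}:
n :  0  1  2  3  4  5  6  7  8  9 10 11 12 13 14 15 16 17 18 19 20 21 22 23
G :  0  1  0  1  0  1  2  3  2  3  2  3  0  1  0  1  0  1  2  3  2  3  2  3
G_C(23) = 3.
Combined Grundy value = 0 ⊕ 1 ⊕ 3 = 2.
A winning move leaves total XOR = 0, i.e. changes one component's Grundy value g to g ⊕ X where X is the current total.
Stack A: need g' = 0⊕2 = 2. Options: 16−5→G=2, 16−7→G=1. Hits: 1.
Stack B: need g' = 1⊕2 = 3. Options: 7−1→G=0, 7−3→G=0. Hits: 0.
Stack C: need g' = 3⊕2 = 1. Options: 23−1→G=2, 23−6→G=1, 23−7→G=0, 23−9→G=0. Hits: 1.

2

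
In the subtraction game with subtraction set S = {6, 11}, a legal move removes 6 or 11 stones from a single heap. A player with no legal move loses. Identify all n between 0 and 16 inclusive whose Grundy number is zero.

n :  0  1  2  3  4  5  6  7  8  9 10 11 12 13 14 15 16
G :  0  0  0  0  0  0  1  1  1  1  1  1  2  2  2  2  2
P-positions are exactly the n with G(n) = 0.

0, 1, 2, 3, 4, 5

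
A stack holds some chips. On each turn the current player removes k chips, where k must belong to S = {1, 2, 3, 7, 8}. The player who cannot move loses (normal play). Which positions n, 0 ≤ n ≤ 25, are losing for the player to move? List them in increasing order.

0, 4, 9, 13, 18, 22

n :  0  1  2  3  4  5  6  7  8  9 10 11 12 13 14 15 16 17 18 19 20 21 22 23 24 25
G :  0  1  2  3  0  1  2  3  4  0  1  2  3  0  1  2  3  4  0  1  2  3  0  1  2  3
P-positions are exactly the n with G(n) = 0.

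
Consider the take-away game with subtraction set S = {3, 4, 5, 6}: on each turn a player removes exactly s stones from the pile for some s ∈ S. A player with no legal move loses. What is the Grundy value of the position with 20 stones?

G(0) = 0
G(1) = mex{} = 0
G(2) = mex{} = 0
G(3) = mex{0} = 1
G(4) = mex{0,0} = 1
G(5) = mex{0,0,0} = 1
G(6) = mex{1,0,0,0} = 2
G(7) = mex{1,1,0,0} = 2
G(8) = mex{1,1,1,0} = 2
G(9) = mex{2,1,1,1} = 0
G(10) = mex{2,2,1,1} = 0
G(11) = mex{2,2,2,1} = 0
G(12) = mex{0,2,2,2} = 1
G(13) = mex{0,0,2,2} = 1
G(14) = mex{0,0,0,2} = 1
G(15) = mex{1,0,0,0} = 2
G(16) = mex{1,1,0,0} = 2
G(17) = mex{1,1,1,0} = 2
G(18) = mex{2,1,1,1} = 0
G(19) = mex{2,2,1,1} = 0
G(20) = mex{2,2,2,1} = 0

0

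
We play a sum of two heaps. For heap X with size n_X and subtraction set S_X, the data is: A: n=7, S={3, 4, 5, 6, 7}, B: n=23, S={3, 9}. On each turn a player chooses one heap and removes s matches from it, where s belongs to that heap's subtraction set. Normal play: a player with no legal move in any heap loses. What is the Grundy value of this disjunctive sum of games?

Heap A, S = {3, 4, 5, 6, 7}:
G(0) = 0
G(1) = mex{} = 0
G(2) = mex{} = 0
G(3) = mex{0} = 1
G(4) = mex{0,0} = 1
G(5) = mex{0,0,0} = 1
G(6) = mex{1,0,0,0} = 2
G(7) = mex{1,1,0,0,0} = 2
G_A(7) = 2.
Heap B, S = {3, 9}:
n :  0  1  2  3  4  5  6  7  8  9 10 11 12 13 14 15 16 17 18 19 20 21 22 23
G :  0  0  0  1  1  1  0  0  0  1  1  1  0  0  0  1  1  1  0  0  0  1  1  1
G_B(23) = 1.
Combined Grundy value = 2 ⊕ 1 = 3.

3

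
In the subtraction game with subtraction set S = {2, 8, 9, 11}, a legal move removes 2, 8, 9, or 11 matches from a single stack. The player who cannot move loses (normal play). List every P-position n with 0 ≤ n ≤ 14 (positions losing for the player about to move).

0, 1, 4, 5

G(0) = 0
G(1) = mex{} = 0
G(2) = mex{0} = 1
G(3) = mex{0} = 1
G(4) = mex{1} = 0
G(5) = mex{1} = 0
G(6) = mex{0} = 1
G(7) = mex{0} = 1
G(8) = mex{1,0} = 2
G(9) = mex{1,0,0} = 2
G(10) = mex{2,1,0} = 3
G(11) = mex{2,1,1,0} = 3
G(12) = mex{3,0,1,0} = 2
G(13) = mex{3,0,0,1} = 2
G(14) = mex{2,1,0,1} = 3
P-positions are exactly the n with G(n) = 0.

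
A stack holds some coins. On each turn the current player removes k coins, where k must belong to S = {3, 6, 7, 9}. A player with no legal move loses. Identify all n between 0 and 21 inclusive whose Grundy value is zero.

n :  0  1  2  3  4  5  6  7  8  9 10 11 12 13 14 15 16 17 18 19 20 21
G :  0  0  0  1  1  1  2  2  2  3  3  3  0  0  0  1  1  1  2  2  2  3
P-positions are exactly the n with G(n) = 0.

0, 1, 2, 12, 13, 14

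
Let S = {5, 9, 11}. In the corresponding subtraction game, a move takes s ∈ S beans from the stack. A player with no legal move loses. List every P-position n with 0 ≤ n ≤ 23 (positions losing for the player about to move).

G(0) = 0
G(1) = mex{} = 0
G(2) = mex{} = 0
G(3) = mex{} = 0
G(4) = mex{} = 0
G(5) = mex{0} = 1
G(6) = mex{0} = 1
G(7) = mex{0} = 1
G(8) = mex{0} = 1
G(9) = mex{0,0} = 1
G(10) = mex{1,0} = 2
G(11) = mex{1,0,0} = 2
G(12) = mex{1,0,0} = 2
G(13) = mex{1,0,0} = 2
G(14) = mex{1,1,0} = 2
G(15) = mex{2,1,0} = 3
G(16) = mex{2,1,1} = 0
G(17) = mex{2,1,1} = 0
G(18) = mex{2,1,1} = 0
G(19) = mex{2,2,1} = 0
G(20) = mex{3,2,1} = 0
G(21) = mex{0,2,2} = 1
G(22) = mex{0,2,2} = 1
G(23) = mex{0,2,2} = 1
P-positions are exactly the n with G(n) = 0.

0, 1, 2, 3, 4, 16, 17, 18, 19, 20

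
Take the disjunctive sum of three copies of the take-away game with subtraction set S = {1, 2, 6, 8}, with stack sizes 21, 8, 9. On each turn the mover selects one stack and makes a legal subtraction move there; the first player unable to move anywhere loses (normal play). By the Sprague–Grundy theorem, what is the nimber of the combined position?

3

All stacks use S = {1, 2, 6, 8}:
n :  0  1  2  3  4  5  6  7  8  9 10 11 12 13 14 15 16 17 18 19 20 21
G :  0  1  2  0  1  2  3  0  1  2  0  1  2  3  0  1  2  0  1  2  3  0
Stack A: G(21) = 0.
Stack B: G(8) = 1.
Stack C: G(9) = 2.
Combined Grundy value = 0 ⊕ 1 ⊕ 2 = 3.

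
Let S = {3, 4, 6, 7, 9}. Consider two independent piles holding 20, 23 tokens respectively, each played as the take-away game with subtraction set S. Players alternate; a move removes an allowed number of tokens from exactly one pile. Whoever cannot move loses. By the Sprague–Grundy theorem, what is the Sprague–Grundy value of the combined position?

1

All piles use S = {3, 4, 6, 7, 9}:
G(0) = 0
G(1) = mex{} = 0
G(2) = mex{} = 0
G(3) = mex{0} = 1
G(4) = mex{0,0} = 1
G(5) = mex{0,0} = 1
G(6) = mex{1,0,0} = 2
G(7) = mex{1,1,0,0} = 2
G(8) = mex{1,1,0,0} = 2
G(9) = mex{2,1,1,0,0} = 3
G(10) = mex{2,2,1,1,0} = 3
G(11) = mex{2,2,1,1,0} = 3
G(12) = mex{3,2,2,1,1} = 0
G(13) = mex{3,3,2,2,1} = 0
G(14) = mex{3,3,2,2,1} = 0
G(15) = mex{0,3,3,2,2} = 1
G(16) = mex{0,0,3,3,2} = 1
G(17) = mex{0,0,3,3,2} = 1
G(18) = mex{1,0,0,3,3} = 2
G(19) = mex{1,1,0,0,3} = 2
G(20) = mex{1,1,0,0,3} = 2
G(21) = mex{2,1,1,0,0} = 3
G(22) = mex{2,2,1,1,0} = 3
G(23) = mex{2,2,1,1,0} = 3
Pile A: G(20) = 2.
Pile B: G(23) = 3.
Combined Grundy value = 2 ⊕ 3 = 1.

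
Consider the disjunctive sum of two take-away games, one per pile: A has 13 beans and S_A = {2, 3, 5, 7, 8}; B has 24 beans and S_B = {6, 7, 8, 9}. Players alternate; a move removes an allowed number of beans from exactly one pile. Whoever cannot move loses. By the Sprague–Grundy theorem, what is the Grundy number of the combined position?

Pile A, S = {2, 3, 5, 7, 8}:
n :  0  1  2  3  4  5  6  7  8  9 10 11 12 13
G :  0  0  1  1  2  2  3  3  4  4  0  0  1  1
G_A(13) = 1.
Pile B, S = {6, 7, 8, 9}:
n :  0  1  2  3  4  5  6  7  8  9 10 11 12 13 14 15 16 17 18 19 20 21 22 23 24
G :  0  0  0  0  0  0  1  1  1  1  1  1  2  2  2  0  0  0  0  0  0  1  1  1  1
G_B(24) = 1.
Combined Grundy value = 1 ⊕ 1 = 0.

0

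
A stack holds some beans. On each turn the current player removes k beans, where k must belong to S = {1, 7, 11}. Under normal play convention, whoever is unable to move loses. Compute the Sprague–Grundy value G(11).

n :  0  1  2  3  4  5  6  7  8  9 10 11
G :  0  1  0  1  0  1  0  1  0  1  0  1

1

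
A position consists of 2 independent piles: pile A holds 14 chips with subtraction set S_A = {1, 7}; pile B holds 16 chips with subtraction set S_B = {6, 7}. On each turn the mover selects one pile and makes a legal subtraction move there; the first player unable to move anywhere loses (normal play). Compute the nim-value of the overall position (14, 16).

Pile A, S = {1, 7}:
n :  0  1  2  3  4  5  6  7  8  9 10 11 12 13 14
G :  0  1  0  1  0  1  0  1  0  1  0  1  0  1  0
G_A(14) = 0.
Pile B, S = {6, 7}:
n :  0  1  2  3  4  5  6  7  8  9 10 11 12 13 14 15 16
G :  0  0  0  0  0  0  1  1  1  1  1  1  2  0  0  0  0
G_B(16) = 0.
Combined Grundy value = 0 ⊕ 0 = 0.

0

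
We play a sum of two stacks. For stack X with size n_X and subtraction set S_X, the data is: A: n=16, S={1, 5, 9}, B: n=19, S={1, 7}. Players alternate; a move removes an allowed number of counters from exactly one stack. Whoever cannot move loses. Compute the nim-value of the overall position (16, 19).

1

Stack A, S = {1, 5, 9}:
n :  0  1  2  3  4  5  6  7  8  9 10 11 12 13 14 15 16
G :  0  1  0  1  0  1  0  1  0  1  0  1  0  1  0  1  0
G_A(16) = 0.
Stack B, S = {1, 7}:
G(0) = 0
G(1) = mex{0} = 1
G(2) = mex{1} = 0
G(3) = mex{0} = 1
G(4) = mex{1} = 0
G(5) = mex{0} = 1
G(6) = mex{1} = 0
G(7) = mex{0,0} = 1
G(8) = mex{1,1} = 0
G(9) = mex{0,0} = 1
G(10) = mex{1,1} = 0
G(11) = mex{0,0} = 1
G(12) = mex{1,1} = 0
G(13) = mex{0,0} = 1
G(14) = mex{1,1} = 0
G(15) = mex{0,0} = 1
G(16) = mex{1,1} = 0
G(17) = mex{0,0} = 1
G(18) = mex{1,1} = 0
G(19) = mex{0,0} = 1
G_B(19) = 1.
Combined Grundy value = 0 ⊕ 1 = 1.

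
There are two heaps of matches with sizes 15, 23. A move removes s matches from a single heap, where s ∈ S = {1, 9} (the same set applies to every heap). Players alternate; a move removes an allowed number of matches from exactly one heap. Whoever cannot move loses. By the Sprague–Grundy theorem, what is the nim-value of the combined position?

All heaps use S = {1, 9}:
G(0) = 0
G(1) = mex{0} = 1
G(2) = mex{1} = 0
G(3) = mex{0} = 1
G(4) = mex{1} = 0
G(5) = mex{0} = 1
G(6) = mex{1} = 0
G(7) = mex{0} = 1
G(8) = mex{1} = 0
G(9) = mex{0,0} = 1
G(10) = mex{1,1} = 0
G(11) = mex{0,0} = 1
G(12) = mex{1,1} = 0
G(13) = mex{0,0} = 1
G(14) = mex{1,1} = 0
G(15) = mex{0,0} = 1
G(16) = mex{1,1} = 0
G(17) = mex{0,0} = 1
G(18) = mex{1,1} = 0
G(19) = mex{0,0} = 1
G(20) = mex{1,1} = 0
G(21) = mex{0,0} = 1
G(22) = mex{1,1} = 0
G(23) = mex{0,0} = 1
Heap A: G(15) = 1.
Heap B: G(23) = 1.
Combined Grundy value = 1 ⊕ 1 = 0.

0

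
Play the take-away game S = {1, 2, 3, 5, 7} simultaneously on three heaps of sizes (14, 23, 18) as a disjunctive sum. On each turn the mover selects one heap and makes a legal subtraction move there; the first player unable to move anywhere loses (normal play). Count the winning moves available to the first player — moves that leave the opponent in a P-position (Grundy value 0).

All heaps use S = {1, 2, 3, 5, 7}:
n :  0  1  2  3  4  5  6  7  8  9 10 11 12 13 14 15 16 17 18 19 20 21 22 23
G :  0  1  2  3  0  1  2  3  0  1  2  3  0  1  2  3  0  1  2  3  0  1  2  3
Heap A: G(14) = 2.
Heap B: G(23) = 3.
Heap C: G(18) = 2.
Combined Grundy value = 2 ⊕ 3 ⊕ 2 = 3.
A winning move leaves total XOR = 0, i.e. changes one component's Grundy value g to g ⊕ X where X is the current total.
Heap A: need g' = 2⊕3 = 1. Options: 14−1→G=1, 14−2→G=0, 14−3→G=3, 14−5→G=1, 14−7→G=3. Hits: 2.
Heap B: need g' = 3⊕3 = 0. Options: 23−1→G=2, 23−2→G=1, 23−3→G=0, 23−5→G=2, 23−7→G=0. Hits: 2.
Heap C: need g' = 2⊕3 = 1. Options: 18−1→G=1, 18−2→G=0, 18−3→G=3, 18−5→G=1, 18−7→G=3. Hits: 2.

6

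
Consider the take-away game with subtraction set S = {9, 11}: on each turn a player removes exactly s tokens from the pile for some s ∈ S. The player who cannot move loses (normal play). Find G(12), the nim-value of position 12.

1

n :  0  1  2  3  4  5  6  7  8  9 10 11 12
G :  0  0  0  0  0  0  0  0  0  1  1  1  1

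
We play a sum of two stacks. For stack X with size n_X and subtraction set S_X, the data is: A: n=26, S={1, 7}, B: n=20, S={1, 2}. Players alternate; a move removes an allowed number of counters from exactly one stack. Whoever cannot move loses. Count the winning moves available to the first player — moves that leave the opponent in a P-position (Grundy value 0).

1

Stack A, S = {1, 7}:
n :  0  1  2  3  4  5  6  7  8  9 10 11 12 13 14 15 16 17 18 19 20 21 22 23 24 25 26
G :  0  1  0  1  0  1  0  1  0  1  0  1  0  1  0  1  0  1  0  1  0  1  0  1  0  1  0
G_A(26) = 0.
Stack B, S = {1, 2}:
n :  0  1  2  3  4  5  6  7  8  9 10 11 12 13 14 15 16 17 18 19 20
G :  0  1  2  0  1  2  0  1  2  0  1  2  0  1  2  0  1  2  0  1  2
G_B(20) = 2.
Combined Grundy value = 0 ⊕ 2 = 2.
A winning move leaves total XOR = 0, i.e. changes one component's Grundy value g to g ⊕ X where X is the current total.
Stack A: need g' = 0⊕2 = 2. Options: 26−1→G=1, 26−7→G=1. Hits: 0.
Stack B: need g' = 2⊕2 = 0. Options: 20−1→G=1, 20−2→G=0. Hits: 1.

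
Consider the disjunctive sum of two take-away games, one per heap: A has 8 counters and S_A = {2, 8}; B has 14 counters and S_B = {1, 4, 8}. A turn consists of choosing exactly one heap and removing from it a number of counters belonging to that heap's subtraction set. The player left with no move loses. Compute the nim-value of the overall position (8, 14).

2

Heap A, S = {2, 8}:
n : 0 1 2 3 4 5 6 7 8
G : 0 0 1 1 0 0 1 1 2
G_A(8) = 2.
Heap B, S = {1, 4, 8}:
n :  0  1  2  3  4  5  6  7  8  9 10 11 12 13 14
G :  0  1  0  1  2  0  1  0  1  2  3  2  0  1  0
G_B(14) = 0.
Combined Grundy value = 2 ⊕ 0 = 2.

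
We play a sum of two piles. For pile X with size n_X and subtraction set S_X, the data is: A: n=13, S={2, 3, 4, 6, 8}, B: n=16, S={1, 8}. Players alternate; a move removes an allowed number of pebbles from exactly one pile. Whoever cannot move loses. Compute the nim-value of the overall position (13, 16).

0

Pile A, S = {2, 3, 4, 6, 8}:
n :  0  1  2  3  4  5  6  7  8  9 10 11 12 13
G :  0  0  1  1  2  2  3  3  4  4  0  0  1  1
G_A(13) = 1.
Pile B, S = {1, 8}:
G(0) = 0
G(1) = mex{0} = 1
G(2) = mex{1} = 0
G(3) = mex{0} = 1
G(4) = mex{1} = 0
G(5) = mex{0} = 1
G(6) = mex{1} = 0
G(7) = mex{0} = 1
G(8) = mex{1,0} = 2
G(9) = mex{2,1} = 0
G(10) = mex{0,0} = 1
G(11) = mex{1,1} = 0
G(12) = mex{0,0} = 1
G(13) = mex{1,1} = 0
G(14) = mex{0,0} = 1
G(15) = mex{1,1} = 0
G(16) = mex{0,2} = 1
G_B(16) = 1.
Combined Grundy value = 1 ⊕ 1 = 0.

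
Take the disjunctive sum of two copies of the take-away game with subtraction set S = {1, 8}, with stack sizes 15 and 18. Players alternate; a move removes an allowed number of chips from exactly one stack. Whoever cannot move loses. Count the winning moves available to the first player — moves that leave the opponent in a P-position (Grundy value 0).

All stacks use S = {1, 8}:
n :  0  1  2  3  4  5  6  7  8  9 10 11 12 13 14 15 16 17 18
G :  0  1  0  1  0  1  0  1  2  0  1  0  1  0  1  0  1  2  0
Stack A: G(15) = 0.
Stack B: G(18) = 0.
Combined Grundy value = 0 ⊕ 0 = 0.
A winning move leaves total XOR = 0, i.e. changes one component's Grundy value g to g ⊕ X where X is the current total.
Stack A: target g' = 0⊕0 = 0, but every legal move changes the Grundy value (mex property), so 0 moves.
Stack B: target g' = 0⊕0 = 0, but every legal move changes the Grundy value (mex property), so 0 moves.

0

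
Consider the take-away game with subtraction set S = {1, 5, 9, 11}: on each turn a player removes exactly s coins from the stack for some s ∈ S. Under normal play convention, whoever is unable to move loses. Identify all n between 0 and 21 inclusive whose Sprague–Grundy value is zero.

n :  0  1  2  3  4  5  6  7  8  9 10 11 12 13 14 15 16 17 18 19 20 21
G :  0  1  0  1  0  1  0  1  0  1  0  1  0  1  0  1  0  1  0  1  0  1
P-positions are exactly the n with G(n) = 0.

0, 2, 4, 6, 8, 10, 12, 14, 16, 18, 20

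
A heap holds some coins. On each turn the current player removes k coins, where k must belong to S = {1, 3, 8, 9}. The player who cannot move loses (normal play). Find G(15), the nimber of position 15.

3

n :  0  1  2  3  4  5  6  7  8  9 10 11 12 13 14 15
G :  0  1  0  1  0  1  0  1  2  3  2  3  2  3  2  3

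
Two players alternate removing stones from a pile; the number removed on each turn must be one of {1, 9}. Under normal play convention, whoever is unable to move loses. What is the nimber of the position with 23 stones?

G(0) = 0
G(1) = mex{0} = 1
G(2) = mex{1} = 0
G(3) = mex{0} = 1
G(4) = mex{1} = 0
G(5) = mex{0} = 1
G(6) = mex{1} = 0
G(7) = mex{0} = 1
G(8) = mex{1} = 0
G(9) = mex{0,0} = 1
G(10) = mex{1,1} = 0
G(11) = mex{0,0} = 1
G(12) = mex{1,1} = 0
G(13) = mex{0,0} = 1
G(14) = mex{1,1} = 0
G(15) = mex{0,0} = 1
G(16) = mex{1,1} = 0
G(17) = mex{0,0} = 1
G(18) = mex{1,1} = 0
G(19) = mex{0,0} = 1
G(20) = mex{1,1} = 0
G(21) = mex{0,0} = 1
G(22) = mex{1,1} = 0
G(23) = mex{0,0} = 1

1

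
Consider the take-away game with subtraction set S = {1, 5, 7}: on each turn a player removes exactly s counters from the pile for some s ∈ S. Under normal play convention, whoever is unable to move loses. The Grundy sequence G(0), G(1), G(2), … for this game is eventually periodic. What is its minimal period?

G(0) = 0
G(1) = mex{0} = 1
G(2) = mex{1} = 0
G(3) = mex{0} = 1
G(4) = mex{1} = 0
G(5) = mex{0,0} = 1
G(6) = mex{1,1} = 0
G(7) = mex{0,0,0} = 1
G(8) = mex{1,1,1} = 0
G(9) = mex{0,0,0} = 1
G(10) = mex{1,1,1} = 0
G(11) = mex{0,0,0} = 1
G(12) = mex{1,1,1} = 0
G(13) = mex{0,0,0} = 1
G(14) = mex{1,1,1} = 0
G(n+2) = G(n) holds for n = 0,…,6 (a full window of length max(S) = 7), so the sequence is purely periodic with period 2.

2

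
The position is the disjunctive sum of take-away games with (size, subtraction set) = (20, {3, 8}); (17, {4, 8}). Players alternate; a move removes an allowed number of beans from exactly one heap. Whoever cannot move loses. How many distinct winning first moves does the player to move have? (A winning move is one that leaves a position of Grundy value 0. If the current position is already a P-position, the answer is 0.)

Heap A, S = {3, 8}:
G(0) = 0
G(1) = mex{} = 0
G(2) = mex{} = 0
G(3) = mex{0} = 1
G(4) = mex{0} = 1
G(5) = mex{0} = 1
G(6) = mex{1} = 0
G(7) = mex{1} = 0
G(8) = mex{1,0} = 2
G(9) = mex{0,0} = 1
G(10) = mex{0,0} = 1
G(11) = mex{2,1} = 0
G(12) = mex{1,1} = 0
G(13) = mex{1,1} = 0
G(14) = mex{0,0} = 1
G(15) = mex{0,0} = 1
G(16) = mex{0,2} = 1
G(17) = mex{1,1} = 0
G(18) = mex{1,1} = 0
G(19) = mex{1,0} = 2
G(20) = mex{0,0} = 1
G_A(20) = 1.
Heap B, S = {4, 8}:
G(0) = 0
G(1) = mex{} = 0
G(2) = mex{} = 0
G(3) = mex{} = 0
G(4) = mex{0} = 1
G(5) = mex{0} = 1
G(6) = mex{0} = 1
G(7) = mex{0} = 1
G(8) = mex{1,0} = 2
G(9) = mex{1,0} = 2
G(10) = mex{1,0} = 2
G(11) = mex{1,0} = 2
G(12) = mex{2,1} = 0
G(13) = mex{2,1} = 0
G(14) = mex{2,1} = 0
G(15) = mex{2,1} = 0
G(16) = mex{0,2} = 1
G(17) = mex{0,2} = 1
G_B(17) = 1.
Combined Grundy value = 1 ⊕ 1 = 0.
A winning move leaves total XOR = 0, i.e. changes one component's Grundy value g to g ⊕ X where X is the current total.
Heap A: target g' = 1⊕0 = 1, but every legal move changes the Grundy value (mex property), so 0 moves.
Heap B: target g' = 1⊕0 = 1, but every legal move changes the Grundy value (mex property), so 0 moves.

0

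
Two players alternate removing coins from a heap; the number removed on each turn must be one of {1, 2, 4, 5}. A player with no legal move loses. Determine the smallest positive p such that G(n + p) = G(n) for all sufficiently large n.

n :  0  1  2  3  4  5  6  7  8  9 10 11 12 13 14
G :  0  1  2  0  1  2  0  1  2  0  1  2  0  1  2
G(n+3) = G(n) holds for n = 0,…,4 (a full window of length max(S) = 5), so the sequence is purely periodic with period 3.

3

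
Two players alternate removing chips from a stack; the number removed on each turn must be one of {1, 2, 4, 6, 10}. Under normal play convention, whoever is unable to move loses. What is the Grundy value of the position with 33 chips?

G(0) = 0
G(1) = mex{0} = 1
G(2) = mex{1,0} = 2
G(3) = mex{2,1} = 0
G(4) = mex{0,2,0} = 1
G(5) = mex{1,0,1} = 2
G(6) = mex{2,1,2,0} = 3
G(7) = mex{3,2,0,1} = 4
G(8) = mex{4,3,1,2} = 0
G(9) = mex{0,4,2,0} = 1
G(10) = mex{1,0,3,1,0} = 2
G(11) = mex{2,1,4,2,1} = 0
G(12) = mex{0,2,0,3,2} = 1
G(13) = mex{1,0,1,4,0} = 2
G(14) = mex{2,1,2,0,1} = 3
G(15) = mex{3,2,0,1,2} = 4
G(16) = mex{4,3,1,2,3} = 0
G(17) = mex{0,4,2,0,4} = 1
G(18) = mex{1,0,3,1,0} = 2
G(19) = mex{2,1,4,2,1} = 0
G(20) = mex{0,2,0,3,2} = 1
G(21) = mex{1,0,1,4,0} = 2
G(22) = mex{2,1,2,0,1} = 3
G(23) = mex{3,2,0,1,2} = 4
G(24) = mex{4,3,1,2,3} = 0
G(25) = mex{0,4,2,0,4} = 1
G(26) = mex{1,0,3,1,0} = 2
G(27) = mex{2,1,4,2,1} = 0
G(28) = mex{0,2,0,3,2} = 1
G(29) = mex{1,0,1,4,0} = 2
G(30) = mex{2,1,2,0,1} = 3
G(31) = mex{3,2,0,1,2} = 4
G(32) = mex{4,3,1,2,3} = 0
G(33) = mex{0,4,2,0,4} = 1

1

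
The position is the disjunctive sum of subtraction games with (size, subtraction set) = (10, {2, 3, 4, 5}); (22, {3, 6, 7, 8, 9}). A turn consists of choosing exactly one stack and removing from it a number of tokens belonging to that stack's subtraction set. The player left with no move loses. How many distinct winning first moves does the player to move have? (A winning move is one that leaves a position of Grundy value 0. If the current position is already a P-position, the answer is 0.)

3

Stack A, S = {2, 3, 4, 5}:
G(0) = 0
G(1) = mex{} = 0
G(2) = mex{0} = 1
G(3) = mex{0,0} = 1
G(4) = mex{1,0,0} = 2
G(5) = mex{1,1,0,0} = 2
G(6) = mex{2,1,1,0} = 3
G(7) = mex{2,2,1,1} = 0
G(8) = mex{3,2,2,1} = 0
G(9) = mex{0,3,2,2} = 1
G(10) = mex{0,0,3,2} = 1
G_A(10) = 1.
Stack B, S = {3, 6, 7, 8, 9}:
n :  0  1  2  3  4  5  6  7  8  9 10 11 12 13 14 15 16 17 18 19 20 21 22
G :  0  0  0  1  1  1  2  2  2  3  3  3  0  0  0  1  1  1  2  2  2  3  3
G_B(22) = 3.
Combined Grundy value = 1 ⊕ 3 = 2.
A winning move leaves total XOR = 0, i.e. changes one component's Grundy value g to g ⊕ X where X is the current total.
Stack A: need g' = 1⊕2 = 3. Options: 10−2→G=0, 10−3→G=0, 10−4→G=3, 10−5→G=2. Hits: 1.
Stack B: need g' = 3⊕2 = 1. Options: 22−3→G=2, 22−6→G=1, 22−7→G=1, 22−8→G=0, 22−9→G=0. Hits: 2.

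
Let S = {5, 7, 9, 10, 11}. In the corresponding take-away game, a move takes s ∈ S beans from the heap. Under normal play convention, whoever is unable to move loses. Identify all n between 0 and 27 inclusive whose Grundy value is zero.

G(0) = 0
G(1) = mex{} = 0
G(2) = mex{} = 0
G(3) = mex{} = 0
G(4) = mex{} = 0
G(5) = mex{0} = 1
G(6) = mex{0} = 1
G(7) = mex{0,0} = 1
G(8) = mex{0,0} = 1
G(9) = mex{0,0,0} = 1
G(10) = mex{1,0,0,0} = 2
G(11) = mex{1,0,0,0,0} = 2
G(12) = mex{1,1,0,0,0} = 2
G(13) = mex{1,1,0,0,0} = 2
G(14) = mex{1,1,1,0,0} = 2
G(15) = mex{2,1,1,1,0} = 3
G(16) = mex{2,1,1,1,1} = 0
G(17) = mex{2,2,1,1,1} = 0
G(18) = mex{2,2,1,1,1} = 0
G(19) = mex{2,2,2,1,1} = 0
G(20) = mex{3,2,2,2,1} = 0
G(21) = mex{0,2,2,2,2} = 1
G(22) = mex{0,3,2,2,2} = 1
G(23) = mex{0,0,2,2,2} = 1
G(24) = mex{0,0,3,2,2} = 1
G(25) = mex{0,0,0,3,2} = 1
G(26) = mex{1,0,0,0,3} = 2
G(27) = mex{1,0,0,0,0} = 2
P-positions are exactly the n with G(n) = 0.

0, 1, 2, 3, 4, 16, 17, 18, 19, 20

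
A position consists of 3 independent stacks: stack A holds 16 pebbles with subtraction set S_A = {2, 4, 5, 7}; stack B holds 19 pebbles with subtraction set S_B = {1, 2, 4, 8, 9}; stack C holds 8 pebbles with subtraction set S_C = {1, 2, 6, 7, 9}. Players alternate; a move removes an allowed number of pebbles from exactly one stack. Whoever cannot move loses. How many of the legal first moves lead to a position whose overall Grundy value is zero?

2

Stack A, S = {2, 4, 5, 7}:
n :  0  1  2  3  4  5  6  7  8  9 10 11 12 13 14 15 16
G :  0  0  1  1  2  2  3  3  4  0  0  1  1  2  2  3  3
G_A(16) = 3.
Stack B, S = {1, 2, 4, 8, 9}:
n :  0  1  2  3  4  5  6  7  8  9 10 11 12 13 14 15 16 17 18 19
G :  0  1  2  0  1  2  0  1  2  3  4  5  3  0  1  2  0  1  2  0
G_B(19) = 0.
Stack C, S = {1, 2, 6, 7, 9}:
n : 0 1 2 3 4 5 6 7 8
G : 0 1 2 0 1 2 3 4 0
G_C(8) = 0.
Combined Grundy value = 3 ⊕ 0 ⊕ 0 = 3.
A winning move leaves total XOR = 0, i.e. changes one component's Grundy value g to g ⊕ X where X is the current total.
Stack A: need g' = 3⊕3 = 0. Options: 16−2→G=2, 16−4→G=1, 16−5→G=1, 16−7→G=0. Hits: 1.
Stack B: need g' = 0⊕3 = 3. Options: 19−1→G=2, 19−2→G=1, 19−4→G=2, 19−8→G=5, 19−9→G=4. Hits: 0.
Stack C: need g' = 0⊕3 = 3. Options: 8−1→G=4, 8−2→G=3, 8−6→G=2, 8−7→G=1. Hits: 1.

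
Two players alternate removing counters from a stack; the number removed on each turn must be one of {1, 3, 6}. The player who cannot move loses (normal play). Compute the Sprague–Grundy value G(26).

2

G(0) = 0
G(1) = mex{0} = 1
G(2) = mex{1} = 0
G(3) = mex{0,0} = 1
G(4) = mex{1,1} = 0
G(5) = mex{0,0} = 1
G(6) = mex{1,1,0} = 2
G(7) = mex{2,0,1} = 3
G(8) = mex{3,1,0} = 2
G(9) = mex{2,2,1} = 0
G(10) = mex{0,3,0} = 1
G(11) = mex{1,2,1} = 0
G(12) = mex{0,0,2} = 1
G(13) = mex{1,1,3} = 0
G(14) = mex{0,0,2} = 1
G(15) = mex{1,1,0} = 2
G(16) = mex{2,0,1} = 3
G(17) = mex{3,1,0} = 2
G(18) = mex{2,2,1} = 0
G(19) = mex{0,3,0} = 1
G(20) = mex{1,2,1} = 0
G(21) = mex{0,0,2} = 1
G(22) = mex{1,1,3} = 0
G(23) = mex{0,0,2} = 1
G(24) = mex{1,1,0} = 2
G(25) = mex{2,0,1} = 3
G(26) = mex{3,1,0} = 2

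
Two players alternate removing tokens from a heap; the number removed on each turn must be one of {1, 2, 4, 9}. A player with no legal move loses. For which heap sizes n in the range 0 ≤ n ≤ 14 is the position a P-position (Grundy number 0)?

G(0) = 0
G(1) = mex{0} = 1
G(2) = mex{1,0} = 2
G(3) = mex{2,1} = 0
G(4) = mex{0,2,0} = 1
G(5) = mex{1,0,1} = 2
G(6) = mex{2,1,2} = 0
G(7) = mex{0,2,0} = 1
G(8) = mex{1,0,1} = 2
G(9) = mex{2,1,2,0} = 3
G(10) = mex{3,2,0,1} = 4
G(11) = mex{4,3,1,2} = 0
G(12) = mex{0,4,2,0} = 1
G(13) = mex{1,0,3,1} = 2
G(14) = mex{2,1,4,2} = 0
P-positions are exactly the n with G(n) = 0.

0, 3, 6, 11, 14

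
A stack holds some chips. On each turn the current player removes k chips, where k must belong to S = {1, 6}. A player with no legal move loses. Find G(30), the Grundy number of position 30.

G(0) = 0
G(1) = mex{0} = 1
G(2) = mex{1} = 0
G(3) = mex{0} = 1
G(4) = mex{1} = 0
G(5) = mex{0} = 1
G(6) = mex{1,0} = 2
G(7) = mex{2,1} = 0
G(8) = mex{0,0} = 1
G(9) = mex{1,1} = 0
G(10) = mex{0,0} = 1
G(11) = mex{1,1} = 0
G(12) = mex{0,2} = 1
G(13) = mex{1,0} = 2
G(14) = mex{2,1} = 0
G(15) = mex{0,0} = 1
G(16) = mex{1,1} = 0
G(17) = mex{0,0} = 1
G(18) = mex{1,1} = 0
G(19) = mex{0,2} = 1
G(20) = mex{1,0} = 2
G(21) = mex{2,1} = 0
G(22) = mex{0,0} = 1
G(23) = mex{1,1} = 0
G(24) = mex{0,0} = 1
G(25) = mex{1,1} = 0
G(26) = mex{0,2} = 1
G(27) = mex{1,0} = 2
G(28) = mex{2,1} = 0
G(29) = mex{0,0} = 1
G(30) = mex{1,1} = 0

0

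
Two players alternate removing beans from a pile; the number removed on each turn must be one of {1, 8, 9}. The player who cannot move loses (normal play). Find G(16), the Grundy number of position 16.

G(0) = 0
G(1) = mex{0} = 1
G(2) = mex{1} = 0
G(3) = mex{0} = 1
G(4) = mex{1} = 0
G(5) = mex{0} = 1
G(6) = mex{1} = 0
G(7) = mex{0} = 1
G(8) = mex{1,0} = 2
G(9) = mex{2,1,0} = 3
G(10) = mex{3,0,1} = 2
G(11) = mex{2,1,0} = 3
G(12) = mex{3,0,1} = 2
G(13) = mex{2,1,0} = 3
G(14) = mex{3,0,1} = 2
G(15) = mex{2,1,0} = 3
G(16) = mex{3,2,1} = 0

0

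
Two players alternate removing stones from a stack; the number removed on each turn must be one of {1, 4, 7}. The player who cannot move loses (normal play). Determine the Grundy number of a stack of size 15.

2

n :  0  1  2  3  4  5  6  7  8  9 10 11 12 13 14 15
G :  0  1  0  1  2  0  1  2  0  1  0  1  2  0  1  2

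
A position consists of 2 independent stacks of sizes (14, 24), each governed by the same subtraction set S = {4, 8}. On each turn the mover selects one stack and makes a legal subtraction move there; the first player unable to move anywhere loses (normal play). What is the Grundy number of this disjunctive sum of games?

All stacks use S = {4, 8}:
n :  0  1  2  3  4  5  6  7  8  9 10 11 12 13 14 15 16 17 18 19 20 21 22 23 24
G :  0  0  0  0  1  1  1  1  2  2  2  2  0  0  0  0  1  1  1  1  2  2  2  2  0
Stack A: G(14) = 0.
Stack B: G(24) = 0.
Combined Grundy value = 0 ⊕ 0 = 0.

0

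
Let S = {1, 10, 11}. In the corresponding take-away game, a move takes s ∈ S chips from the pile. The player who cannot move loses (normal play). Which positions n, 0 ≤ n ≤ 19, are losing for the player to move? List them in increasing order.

0, 2, 4, 6, 8

n :  0  1  2  3  4  5  6  7  8  9 10 11 12 13 14 15 16 17 18 19
G :  0  1  0  1  0  1  0  1  0  1  2  3  2  3  2  3  2  3  2  3
P-positions are exactly the n with G(n) = 0.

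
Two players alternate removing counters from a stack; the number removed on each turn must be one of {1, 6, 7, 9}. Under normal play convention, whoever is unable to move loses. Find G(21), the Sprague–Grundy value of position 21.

n :  0  1  2  3  4  5  6  7  8  9 10 11 12 13 14 15 16 17 18 19 20 21
G :  0  1  0  1  0  1  2  3  2  3  2  3  0  1  0  1  0  1  2  3  2  3

3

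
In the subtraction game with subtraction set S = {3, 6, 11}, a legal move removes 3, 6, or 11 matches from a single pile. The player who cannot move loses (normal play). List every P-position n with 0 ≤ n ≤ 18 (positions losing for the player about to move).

n :  0  1  2  3  4  5  6  7  8  9 10 11 12 13 14 15 16 17 18
G :  0  0  0  1  1  1  2  2  2  0  0  3  1  1  0  2  2  1  0
P-positions are exactly the n with G(n) = 0.

0, 1, 2, 9, 10, 14, 18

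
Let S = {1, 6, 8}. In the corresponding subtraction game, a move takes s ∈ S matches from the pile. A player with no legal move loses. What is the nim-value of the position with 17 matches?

1

G(0) = 0
G(1) = mex{0} = 1
G(2) = mex{1} = 0
G(3) = mex{0} = 1
G(4) = mex{1} = 0
G(5) = mex{0} = 1
G(6) = mex{1,0} = 2
G(7) = mex{2,1} = 0
G(8) = mex{0,0,0} = 1
G(9) = mex{1,1,1} = 0
G(10) = mex{0,0,0} = 1
G(11) = mex{1,1,1} = 0
G(12) = mex{0,2,0} = 1
G(13) = mex{1,0,1} = 2
G(14) = mex{2,1,2} = 0
G(15) = mex{0,0,0} = 1
G(16) = mex{1,1,1} = 0
G(17) = mex{0,0,0} = 1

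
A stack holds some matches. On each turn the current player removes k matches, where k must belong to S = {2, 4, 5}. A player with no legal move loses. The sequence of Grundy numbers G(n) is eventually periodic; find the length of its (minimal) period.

G(0) = 0
G(1) = mex{} = 0
G(2) = mex{0} = 1
G(3) = mex{0} = 1
G(4) = mex{1,0} = 2
G(5) = mex{1,0,0} = 2
G(6) = mex{2,1,0} = 3
G(7) = mex{2,1,1} = 0
G(8) = mex{3,2,1} = 0
G(9) = mex{0,2,2} = 1
G(10) = mex{0,3,2} = 1
G(11) = mex{1,0,3} = 2
G(12) = mex{1,0,0} = 2
G(13) = mex{2,1,0} = 3
G(14) = mex{2,1,1} = 0
G(15) = mex{3,2,1} = 0
G(n+7) = G(n) holds for n = 0,…,4 (a full window of length max(S) = 5), so the sequence is purely periodic with period 7.

7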